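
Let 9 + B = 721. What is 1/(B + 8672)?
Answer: 1/9384 ≈ 0.00010656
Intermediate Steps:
B = 712 (B = -9 + 721 = 712)
1/(B + 8672) = 1/(712 + 8672) = 1/9384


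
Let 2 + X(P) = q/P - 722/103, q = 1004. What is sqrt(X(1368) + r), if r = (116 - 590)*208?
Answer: I*sqrt(13594470034910)/11742 ≈ 314.01*I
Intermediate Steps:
X(P) = -928/103 + 1004/P (X(P) = -2 + (1004/P - 722/103) = -2 + (-722/103 + 1004/P) = -928/103 + 1004/P)
r = -98592 (r = -474*208 = -98592)
sqrt(X(1368) + r) = sqrt((-928/103 + 1004/1368) - 98592) = sqrt((-928/103 + 1004*(1/1368)) - 98592) = sqrt((-928/103 + 251/342) - 98592) = sqrt(-291523/35226 - 98592) = sqrt(-3473293315/35226) = I*sqrt(13594470034910)/11742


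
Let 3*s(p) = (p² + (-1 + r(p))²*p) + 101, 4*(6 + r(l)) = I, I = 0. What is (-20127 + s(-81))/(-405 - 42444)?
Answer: 57688/128547 ≈ 0.44877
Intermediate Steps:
r(l) = -6 (r(l) = -6 + (¼)*0 = -6 + 0 = -6)
s(p) = 101/3 + p²/3 + 49*p/3 (s(p) = ((p² + (-1 - 6)²*p) + 101)/3 = ((p² + (-7)²*p) + 101)/3 = ((p² + 49*p) + 101)/3 = (101 + p² + 49*p)/3 = 101/3 + p²/3 + 49*p/3)
(-20127 + s(-81))/(-405 - 42444) = (-20127 + (101/3 + (⅓)*(-81)² + (49/3)*(-81)))/(-405 - 42444) = (-20127 + (101/3 + (⅓)*6561 - 1323))/(-42849) = (-20127 + (101/3 + 2187 - 1323))*(-1/42849) = (-20127 + 2693/3)*(-1/42849) = -57688/3*(-1/42849) = 57688/128547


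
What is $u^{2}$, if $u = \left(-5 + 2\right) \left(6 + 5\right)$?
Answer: $1089$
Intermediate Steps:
$u = -33$ ($u = \left(-3\right) 11 = -33$)
$u^{2} = \left(-33\right)^{2} = 1089$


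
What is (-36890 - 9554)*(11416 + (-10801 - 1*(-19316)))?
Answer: -925675364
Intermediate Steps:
(-36890 - 9554)*(11416 + (-10801 - 1*(-19316))) = -46444*(11416 + (-10801 + 19316)) = -46444*(11416 + 8515) = -46444*19931 = -925675364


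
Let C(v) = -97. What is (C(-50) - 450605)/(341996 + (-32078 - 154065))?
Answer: -50078/17317 ≈ -2.8918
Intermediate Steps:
(C(-50) - 450605)/(341996 + (-32078 - 154065)) = (-97 - 450605)/(341996 + (-32078 - 154065)) = -450702/(341996 - 186143) = -450702/155853 = -450702*1/155853 = -50078/17317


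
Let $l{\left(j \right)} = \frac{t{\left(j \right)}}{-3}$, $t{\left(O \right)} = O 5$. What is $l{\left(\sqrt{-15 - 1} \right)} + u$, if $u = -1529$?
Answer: $-1529 - \frac{20 i}{3} \approx -1529.0 - 6.6667 i$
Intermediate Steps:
$t{\left(O \right)} = 5 O$
$l{\left(j \right)} = - \frac{5 j}{3}$ ($l{\left(j \right)} = \frac{5 j}{-3} = 5 j \left(- \frac{1}{3}\right) = - \frac{5 j}{3}$)
$l{\left(\sqrt{-15 - 1} \right)} + u = - \frac{5 \sqrt{-15 - 1}}{3} - 1529 = - \frac{5 \sqrt{-16}}{3} - 1529 = - \frac{5 \cdot 4 i}{3} - 1529 = - \frac{20 i}{3} - 1529 = -1529 - \frac{20 i}{3}$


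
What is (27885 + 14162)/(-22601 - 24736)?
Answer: -42047/47337 ≈ -0.88825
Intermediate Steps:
(27885 + 14162)/(-22601 - 24736) = 42047/(-47337) = 42047*(-1/47337) = -42047/47337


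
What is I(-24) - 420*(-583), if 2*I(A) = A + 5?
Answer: 489701/2 ≈ 2.4485e+5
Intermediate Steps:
I(A) = 5/2 + A/2 (I(A) = (A + 5)/2 = (5 + A)/2 = 5/2 + A/2)
I(-24) - 420*(-583) = (5/2 + (½)*(-24)) - 420*(-583) = (5/2 - 12) + 244860 = -19/2 + 244860 = 489701/2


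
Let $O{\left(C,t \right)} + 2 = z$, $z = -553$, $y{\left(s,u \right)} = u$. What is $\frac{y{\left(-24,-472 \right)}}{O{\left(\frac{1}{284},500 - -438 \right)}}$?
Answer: $\frac{472}{555} \approx 0.85045$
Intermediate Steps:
$O{\left(C,t \right)} = -555$ ($O{\left(C,t \right)} = -2 - 553 = -555$)
$\frac{y{\left(-24,-472 \right)}}{O{\left(\frac{1}{284},500 - -438 \right)}} = - \frac{472}{-555} = \left(-472\right) \left(- \frac{1}{555}\right) = \frac{472}{555}$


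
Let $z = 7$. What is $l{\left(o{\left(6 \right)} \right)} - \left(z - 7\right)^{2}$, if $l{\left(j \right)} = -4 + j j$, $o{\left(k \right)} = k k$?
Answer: $1292$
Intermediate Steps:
$o{\left(k \right)} = k^{2}$
$l{\left(j \right)} = -4 + j^{2}$
$l{\left(o{\left(6 \right)} \right)} - \left(z - 7\right)^{2} = \left(-4 + \left(6^{2}\right)^{2}\right) - \left(7 - 7\right)^{2} = \left(-4 + 36^{2}\right) - 0^{2} = \left(-4 + 1296\right) - 0 = 1292 + 0 = 1292$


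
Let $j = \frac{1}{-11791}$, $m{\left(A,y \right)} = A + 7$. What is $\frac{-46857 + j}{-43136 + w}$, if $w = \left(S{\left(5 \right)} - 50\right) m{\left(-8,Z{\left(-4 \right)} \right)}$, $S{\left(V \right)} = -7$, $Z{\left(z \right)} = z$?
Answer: $\frac{552490888}{507944489} \approx 1.0877$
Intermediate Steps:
$m{\left(A,y \right)} = 7 + A$
$j = - \frac{1}{11791} \approx -8.481 \cdot 10^{-5}$
$w = 57$ ($w = \left(-7 - 50\right) \left(7 - 8\right) = \left(-57\right) \left(-1\right) = 57$)
$\frac{-46857 + j}{-43136 + w} = \frac{-46857 - \frac{1}{11791}}{-43136 + 57} = - \frac{552490888}{11791 \left(-43079\right)} = \left(- \frac{552490888}{11791}\right) \left(- \frac{1}{43079}\right) = \frac{552490888}{507944489}$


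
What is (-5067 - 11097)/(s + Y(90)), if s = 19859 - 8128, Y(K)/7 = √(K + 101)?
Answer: -94809942/68803501 + 56574*√191/68803501 ≈ -1.3666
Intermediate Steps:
Y(K) = 7*√(101 + K) (Y(K) = 7*√(K + 101) = 7*√(101 + K))
s = 11731
(-5067 - 11097)/(s + Y(90)) = (-5067 - 11097)/(11731 + 7*√(101 + 90)) = -16164/(11731 + 7*√191)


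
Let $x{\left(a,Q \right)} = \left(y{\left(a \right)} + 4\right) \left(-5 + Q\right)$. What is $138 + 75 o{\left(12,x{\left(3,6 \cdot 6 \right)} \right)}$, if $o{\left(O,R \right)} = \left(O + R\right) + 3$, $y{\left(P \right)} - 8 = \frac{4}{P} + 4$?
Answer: $41563$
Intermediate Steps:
$y{\left(P \right)} = 12 + \frac{4}{P}$ ($y{\left(P \right)} = 8 + \left(\frac{4}{P} + 4\right) = 8 + \left(4 + \frac{4}{P}\right) = 12 + \frac{4}{P}$)
$x{\left(a,Q \right)} = \left(-5 + Q\right) \left(16 + \frac{4}{a}\right)$ ($x{\left(a,Q \right)} = \left(\left(12 + \frac{4}{a}\right) + 4\right) \left(-5 + Q\right) = \left(16 + \frac{4}{a}\right) \left(-5 + Q\right) = \left(-5 + Q\right) \left(16 + \frac{4}{a}\right)$)
$o{\left(O,R \right)} = 3 + O + R$
$138 + 75 o{\left(12,x{\left(3,6 \cdot 6 \right)} \right)} = 138 + 75 \left(3 + 12 - \left(80 + \frac{20}{3} - 96 \cdot 6 - \frac{4 \cdot 6 \cdot 6}{3}\right)\right) = 138 + 75 \left(3 + 12 + \left(-80 - \frac{20}{3} + 16 \cdot 36 + 4 \cdot 36 \cdot \frac{1}{3}\right)\right) = 138 + 75 \left(3 + 12 + \left(-80 - \frac{20}{3} + 576 + 48\right)\right) = 138 + 75 \left(3 + 12 + \frac{1612}{3}\right) = 138 + 75 \cdot \frac{1657}{3} = 138 + 41425 = 41563$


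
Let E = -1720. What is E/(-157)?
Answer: 1720/157 ≈ 10.955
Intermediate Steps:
E/(-157) = -1720/(-157) = -1720*(-1/157) = 1720/157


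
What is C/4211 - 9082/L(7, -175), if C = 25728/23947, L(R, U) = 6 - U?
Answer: -915831643226/18252187877 ≈ -50.177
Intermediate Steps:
C = 25728/23947 (C = 25728*(1/23947) = 25728/23947 ≈ 1.0744)
C/4211 - 9082/L(7, -175) = (25728/23947)/4211 - 9082/(6 - 1*(-175)) = (25728/23947)*(1/4211) - 9082/(6 + 175) = 25728/100840817 - 9082/181 = -915831643226/18252187877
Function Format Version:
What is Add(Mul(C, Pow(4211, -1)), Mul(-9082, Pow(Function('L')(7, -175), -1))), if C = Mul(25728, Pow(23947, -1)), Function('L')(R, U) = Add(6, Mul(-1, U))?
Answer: Rational(-915831643226, 18252187877) ≈ -50.177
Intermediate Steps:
C = Rational(25728, 23947) (C = Mul(25728, Rational(1, 23947)) = Rational(25728, 23947) ≈ 1.0744)
Add(Mul(C, Pow(4211, -1)), Mul(-9082, Pow(Function('L')(7, -175), -1))) = Add(Mul(Rational(25728, 23947), Pow(4211, -1)), Mul(-9082, Pow(Add(6, Mul(-1, -175)), -1))) = Add(Mul(Rational(25728, 23947), Rational(1, 4211)), Mul(-9082, Pow(Add(6, 175), -1))) = Add(Rational(25728, 100840817), Mul(-9082, Pow(181, -1))) = Add(Rational(25728, 100840817), Mul(-9082, Rational(1, 181))) = Add(Rational(25728, 100840817), Rational(-9082, 181)) = Rational(-915831643226, 18252187877)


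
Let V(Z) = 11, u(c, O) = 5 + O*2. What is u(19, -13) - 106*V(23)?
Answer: -1187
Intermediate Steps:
u(c, O) = 5 + 2*O
u(19, -13) - 106*V(23) = (5 + 2*(-13)) - 106*11 = (5 - 26) - 1166 = -21 - 1166 = -1187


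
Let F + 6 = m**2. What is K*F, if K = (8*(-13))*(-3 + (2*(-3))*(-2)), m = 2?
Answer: 1872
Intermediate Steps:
K = -936 (K = -104*(-3 - 6*(-2)) = -104*(-3 + 12) = -104*9 = -936)
F = -2 (F = -6 + 2**2 = -6 + 4 = -2)
K*F = -936*(-2) = 1872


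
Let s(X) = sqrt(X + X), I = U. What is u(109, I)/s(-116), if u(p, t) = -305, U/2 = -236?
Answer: 305*I*sqrt(58)/116 ≈ 20.024*I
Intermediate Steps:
U = -472 (U = 2*(-236) = -472)
I = -472
s(X) = sqrt(2)*sqrt(X) (s(X) = sqrt(2*X) = sqrt(2)*sqrt(X))
u(109, I)/s(-116) = -305*(-I*sqrt(58)/116) = -(-305)*I*sqrt(58)/116 = 305*I*sqrt(58)/116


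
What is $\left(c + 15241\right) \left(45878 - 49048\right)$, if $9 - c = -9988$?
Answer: $-80004460$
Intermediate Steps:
$c = 9997$ ($c = 9 - -9988 = 9 + 9988 = 9997$)
$\left(c + 15241\right) \left(45878 - 49048\right) = \left(9997 + 15241\right) \left(45878 - 49048\right) = 25238 \left(-3170\right) = -80004460$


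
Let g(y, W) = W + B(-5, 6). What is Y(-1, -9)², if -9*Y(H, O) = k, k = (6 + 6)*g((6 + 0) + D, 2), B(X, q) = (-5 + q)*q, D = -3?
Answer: 1024/9 ≈ 113.78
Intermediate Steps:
B(X, q) = q*(-5 + q)
g(y, W) = 6 + W (g(y, W) = W + 6*(-5 + 6) = W + 6*1 = W + 6 = 6 + W)
k = 96 (k = (6 + 6)*(6 + 2) = 12*8 = 96)
Y(H, O) = -32/3 (Y(H, O) = -⅑*96 = -32/3)
Y(-1, -9)² = (-32/3)² = 1024/9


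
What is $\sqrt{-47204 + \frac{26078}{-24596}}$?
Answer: $\frac{i \sqrt{42244563702}}{946} \approx 217.27 i$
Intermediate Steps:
$\sqrt{-47204 + \frac{26078}{-24596}} = \sqrt{-47204 + 26078 \left(- \frac{1}{24596}\right)} = \sqrt{-47204 - \frac{1003}{946}} = \sqrt{- \frac{44655987}{946}} = \frac{i \sqrt{42244563702}}{946}$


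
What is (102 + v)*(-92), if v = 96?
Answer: -18216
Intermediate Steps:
(102 + v)*(-92) = (102 + 96)*(-92) = 198*(-92) = -18216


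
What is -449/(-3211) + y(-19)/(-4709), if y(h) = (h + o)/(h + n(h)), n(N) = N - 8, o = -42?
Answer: 97063815/695547554 ≈ 0.13955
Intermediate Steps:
n(N) = -8 + N
y(h) = (-42 + h)/(-8 + 2*h) (y(h) = (h - 42)/(h + (-8 + h)) = (-42 + h)/(-8 + 2*h))
-449/(-3211) + y(-19)/(-4709) = -449/(-3211) + ((-42 - 19)/(2*(-4 - 19)))/(-4709) = -449*(-1/3211) + ((½)*(-61)/(-23))*(-1/4709) = 449/3211 + ((½)*(-1/23)*(-61))*(-1/4709) = 449/3211 + (61/46)*(-1/4709) = 449/3211 - 61/216614 = 97063815/695547554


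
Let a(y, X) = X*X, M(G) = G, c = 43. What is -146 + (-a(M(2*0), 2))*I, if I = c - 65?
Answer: -58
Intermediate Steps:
a(y, X) = X**2
I = -22 (I = 43 - 65 = -22)
-146 + (-a(M(2*0), 2))*I = -146 - 1*2**2*(-22) = -146 - 1*4*(-22) = -146 - 4*(-22) = -146 + 88 = -58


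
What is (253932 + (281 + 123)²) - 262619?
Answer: 154529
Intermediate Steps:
(253932 + (281 + 123)²) - 262619 = (253932 + 404²) - 262619 = (253932 + 163216) - 262619 = 417148 - 262619 = 154529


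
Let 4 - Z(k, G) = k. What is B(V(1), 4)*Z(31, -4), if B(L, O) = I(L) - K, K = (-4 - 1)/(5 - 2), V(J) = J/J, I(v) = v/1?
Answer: -72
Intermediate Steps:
I(v) = v (I(v) = v*1 = v)
V(J) = 1
K = -5/3 ≈ -1.6667
Z(k, G) = 4 - k
B(L, O) = 5/3 + L (B(L, O) = L - 1*(-5/3) = L + 5/3 = 5/3 + L)
B(V(1), 4)*Z(31, -4) = (5/3 + 1)*(4 - 1*31) = 8*(4 - 31)/3 = (8/3)*(-27) = -72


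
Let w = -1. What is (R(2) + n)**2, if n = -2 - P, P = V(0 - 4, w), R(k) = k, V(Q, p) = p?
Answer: 1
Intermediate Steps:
P = -1
n = -1 (n = -2 - 1*(-1) = -2 + 1 = -1)
(R(2) + n)**2 = (2 - 1)**2 = 1**2 = 1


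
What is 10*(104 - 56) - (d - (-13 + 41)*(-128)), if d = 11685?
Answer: -14789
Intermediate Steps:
10*(104 - 56) - (d - (-13 + 41)*(-128)) = 10*(104 - 56) - (11685 - (-13 + 41)*(-128)) = 10*48 - (11685 - 28*(-128)) = 480 - (11685 - 1*(-3584)) = 480 - (11685 + 3584) = 480 - 1*15269 = 480 - 15269 = -14789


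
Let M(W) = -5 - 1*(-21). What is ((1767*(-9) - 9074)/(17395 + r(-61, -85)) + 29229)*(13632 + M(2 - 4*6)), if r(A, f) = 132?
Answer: 6991484243488/17527 ≈ 3.9890e+8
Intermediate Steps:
M(W) = 16 (M(W) = -5 + 21 = 16)
((1767*(-9) - 9074)/(17395 + r(-61, -85)) + 29229)*(13632 + M(2 - 4*6)) = ((1767*(-9) - 9074)/(17395 + 132) + 29229)*(13632 + 16) = ((-15903 - 9074)/17527 + 29229)*13648 = (-24977*1/17527 + 29229)*13648 = (-24977/17527 + 29229)*13648 = (512271706/17527)*13648 = 6991484243488/17527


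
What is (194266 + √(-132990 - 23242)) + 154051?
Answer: 348317 + 2*I*√39058 ≈ 3.4832e+5 + 395.26*I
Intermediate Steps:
(194266 + √(-132990 - 23242)) + 154051 = (194266 + √(-156232)) + 154051 = (194266 + 2*I*√39058) + 154051 = 348317 + 2*I*√39058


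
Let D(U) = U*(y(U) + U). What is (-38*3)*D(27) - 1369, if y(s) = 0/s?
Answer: -84475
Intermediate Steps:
y(s) = 0
D(U) = U² (D(U) = U*(0 + U) = U*U = U²)
(-38*3)*D(27) - 1369 = -38*3*27² - 1369 = -114*729 - 1369 = -83106 - 1369 = -84475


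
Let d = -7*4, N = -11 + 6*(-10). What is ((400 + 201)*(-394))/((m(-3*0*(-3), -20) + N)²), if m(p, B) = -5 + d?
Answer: -118397/5408 ≈ -21.893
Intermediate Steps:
N = -71 (N = -11 - 60 = -71)
d = -28
m(p, B) = -33 (m(p, B) = -5 - 28 = -33)
((400 + 201)*(-394))/((m(-3*0*(-3), -20) + N)²) = ((400 + 201)*(-394))/((-33 - 71)²) = (601*(-394))/((-104)²) = -236794/10816 = -236794*1/10816 = -118397/5408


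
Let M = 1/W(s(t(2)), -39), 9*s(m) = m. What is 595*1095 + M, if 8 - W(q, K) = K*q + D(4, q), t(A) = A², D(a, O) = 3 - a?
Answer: 51470478/79 ≈ 6.5153e+5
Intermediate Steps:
s(m) = m/9
W(q, K) = 9 - K*q (W(q, K) = 8 - (K*q + (3 - 1*4)) = 8 - (K*q + (3 - 4)) = 8 - (K*q - 1) = 8 - (-1 + K*q) = 8 + (1 - K*q) = 9 - K*q)
M = 3/79 (M = 1/(9 - 1*(-39)*(⅑)*2²) = 1/(9 - 1*(-39)*(⅑)*4) = 1/(9 - 1*(-39)*4/9) = 1/(9 + 52/3) = 1/(79/3) = 3/79 ≈ 0.037975)
595*1095 + M = 595*1095 + 3/79 = 651525 + 3/79 = 51470478/79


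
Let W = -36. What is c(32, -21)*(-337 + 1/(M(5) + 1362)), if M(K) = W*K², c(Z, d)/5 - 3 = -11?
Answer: 3113860/231 ≈ 13480.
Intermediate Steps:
c(Z, d) = -40 (c(Z, d) = 15 + 5*(-11) = 15 - 55 = -40)
M(K) = -36*K²
c(32, -21)*(-337 + 1/(M(5) + 1362)) = -40*(-337 + 1/(-36*5² + 1362)) = -40*(-337 + 1/(-36*25 + 1362)) = -40*(-337 + 1/(-900 + 1362)) = -40*(-337 + 1/462) = -40*(-155693/462) = 3113860/231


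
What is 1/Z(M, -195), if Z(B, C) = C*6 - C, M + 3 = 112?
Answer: -1/975 ≈ -0.0010256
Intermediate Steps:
M = 109 (M = -3 + 112 = 109)
Z(B, C) = 5*C (Z(B, C) = 6*C - C = 5*C)
1/Z(M, -195) = 1/(5*(-195)) = 1/(-975) = -1/975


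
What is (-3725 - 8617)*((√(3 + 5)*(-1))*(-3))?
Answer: -74052*√2 ≈ -1.0473e+5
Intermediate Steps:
(-3725 - 8617)*((√(3 + 5)*(-1))*(-3)) = -12342*√8*(-1)*(-3) = -12342*(2*√2)*(-1)*(-3) = -12342*(-2*√2)*(-3) = -74052*√2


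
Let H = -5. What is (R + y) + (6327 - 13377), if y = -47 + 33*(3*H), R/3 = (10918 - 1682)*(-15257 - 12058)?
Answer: -756851612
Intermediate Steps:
R = -756844020 (R = 3*((10918 - 1682)*(-15257 - 12058)) = 3*(9236*(-27315)) = 3*(-252281340) = -756844020)
y = -542 (y = -47 + 33*(3*(-5)) = -47 + 33*(-15) = -47 - 495 = -542)
(R + y) + (6327 - 13377) = (-756844020 - 542) + (6327 - 13377) = -756844562 - 7050 = -756851612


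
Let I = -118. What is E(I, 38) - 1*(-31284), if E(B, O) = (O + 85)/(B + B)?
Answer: 7382901/236 ≈ 31283.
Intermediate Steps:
E(B, O) = (85 + O)/(2*B) (E(B, O) = (85 + O)/((2*B)) = (85 + O)*(1/(2*B)) = (85 + O)/(2*B))
E(I, 38) - 1*(-31284) = (1/2)*(85 + 38)/(-118) - 1*(-31284) = (1/2)*(-1/118)*123 + 31284 = -123/236 + 31284 = 7382901/236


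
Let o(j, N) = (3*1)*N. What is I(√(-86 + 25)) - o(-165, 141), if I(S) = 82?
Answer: -341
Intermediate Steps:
o(j, N) = 3*N
I(√(-86 + 25)) - o(-165, 141) = 82 - 3*141 = 82 - 1*423 = 82 - 423 = -341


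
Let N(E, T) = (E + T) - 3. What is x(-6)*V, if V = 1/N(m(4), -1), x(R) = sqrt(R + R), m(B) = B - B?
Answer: -I*sqrt(3)/2 ≈ -0.86602*I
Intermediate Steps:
m(B) = 0
x(R) = sqrt(2)*sqrt(R) (x(R) = sqrt(2*R) = sqrt(2)*sqrt(R))
N(E, T) = -3 + E + T
V = -1/4 (V = 1/(-3 + 0 - 1) = 1/(-4) = -1/4 ≈ -0.25000)
x(-6)*V = (sqrt(2)*sqrt(-6))*(-1/4) = (sqrt(2)*(I*sqrt(6)))*(-1/4) = (2*I*sqrt(3))*(-1/4) = -I*sqrt(3)/2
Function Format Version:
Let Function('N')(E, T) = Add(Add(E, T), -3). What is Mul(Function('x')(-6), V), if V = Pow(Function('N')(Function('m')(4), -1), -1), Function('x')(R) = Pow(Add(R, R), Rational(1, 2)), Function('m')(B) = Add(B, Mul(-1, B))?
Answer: Mul(Rational(-1, 2), I, Pow(3, Rational(1, 2))) ≈ Mul(-0.86602, I)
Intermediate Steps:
Function('m')(B) = 0
Function('x')(R) = Mul(Pow(2, Rational(1, 2)), Pow(R, Rational(1, 2))) (Function('x')(R) = Pow(Mul(2, R), Rational(1, 2)) = Mul(Pow(2, Rational(1, 2)), Pow(R, Rational(1, 2))))
Function('N')(E, T) = Add(-3, E, T)
V = Rational(-1, 4) (V = Pow(Add(-3, 0, -1), -1) = Pow(-4, -1) = Rational(-1, 4) ≈ -0.25000)
Mul(Function('x')(-6), V) = Mul(Mul(Pow(2, Rational(1, 2)), Pow(-6, Rational(1, 2))), Rational(-1, 4)) = Mul(Mul(Pow(2, Rational(1, 2)), Mul(I, Pow(6, Rational(1, 2)))), Rational(-1, 4)) = Mul(Mul(2, I, Pow(3, Rational(1, 2))), Rational(-1, 4)) = Mul(Rational(-1, 2), I, Pow(3, Rational(1, 2)))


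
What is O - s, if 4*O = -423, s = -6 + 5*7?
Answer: -539/4 ≈ -134.75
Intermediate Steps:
s = 29 (s = -6 + 35 = 29)
O = -423/4 (O = (¼)*(-423) = -423/4 ≈ -105.75)
O - s = -423/4 - 1*29 = -423/4 - 29 = -539/4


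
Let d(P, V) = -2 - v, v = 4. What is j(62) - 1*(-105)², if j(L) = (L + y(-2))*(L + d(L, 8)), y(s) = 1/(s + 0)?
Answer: -7581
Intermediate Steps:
d(P, V) = -6 (d(P, V) = -2 - 1*4 = -2 - 4 = -6)
y(s) = 1/s
j(L) = (-6 + L)*(-½ + L) (j(L) = (L + 1/(-2))*(L - 6) = (L - ½)*(-6 + L) = (-½ + L)*(-6 + L) = (-6 + L)*(-½ + L))
j(62) - 1*(-105)² = (3 + 62² - 13/2*62) - 1*(-105)² = (3 + 3844 - 403) - 1*11025 = 3444 - 11025 = -7581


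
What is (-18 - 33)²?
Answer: 2601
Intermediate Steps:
(-18 - 33)² = (-51)² = 2601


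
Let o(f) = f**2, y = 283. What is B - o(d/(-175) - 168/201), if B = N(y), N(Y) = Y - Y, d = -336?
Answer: -3297856/2805625 ≈ -1.1754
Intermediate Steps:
N(Y) = 0
B = 0
B - o(d/(-175) - 168/201) = 0 - (-336/(-175) - 168/201)**2 = 0 - (-336*(-1/175) - 168*1/201)**2 = 0 - (48/25 - 56/67)**2 = 0 - (1816/1675)**2 = 0 - 1*3297856/2805625 = 0 - 3297856/2805625 = -3297856/2805625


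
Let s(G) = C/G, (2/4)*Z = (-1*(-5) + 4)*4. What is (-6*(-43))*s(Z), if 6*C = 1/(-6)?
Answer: -43/432 ≈ -0.099537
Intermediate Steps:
Z = 72 (Z = 2*((-1*(-5) + 4)*4) = 2*((5 + 4)*4) = 2*(9*4) = 2*36 = 72)
C = -1/36 (C = (1/6)/(-6) = (1/6)*(-1/6) = -1/36 ≈ -0.027778)
s(G) = -1/(36*G)
(-6*(-43))*s(Z) = (-6*(-43))*(-1/36/72) = 258*(-1/36*1/72) = 258*(-1/2592) = -43/432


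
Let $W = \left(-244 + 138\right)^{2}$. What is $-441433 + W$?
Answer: $-430197$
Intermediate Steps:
$W = 11236$ ($W = \left(-106\right)^{2} = 11236$)
$-441433 + W = -441433 + 11236 = -430197$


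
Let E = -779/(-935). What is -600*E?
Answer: -93480/187 ≈ -499.89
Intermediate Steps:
E = 779/935 (E = -779*(-1/935) = 779/935 ≈ 0.83315)
-600*E = -600*779/935 = -93480/187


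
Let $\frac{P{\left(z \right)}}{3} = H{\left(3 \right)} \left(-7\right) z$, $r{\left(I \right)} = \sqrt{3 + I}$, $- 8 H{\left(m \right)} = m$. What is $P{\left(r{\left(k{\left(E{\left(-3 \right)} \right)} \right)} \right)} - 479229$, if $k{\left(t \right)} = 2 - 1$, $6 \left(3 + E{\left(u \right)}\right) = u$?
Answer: $- \frac{1916853}{4} \approx -4.7921 \cdot 10^{5}$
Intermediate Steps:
$H{\left(m \right)} = - \frac{m}{8}$
$E{\left(u \right)} = -3 + \frac{u}{6}$
$k{\left(t \right)} = 1$ ($k{\left(t \right)} = 2 - 1 = 1$)
$P{\left(z \right)} = \frac{63 z}{8}$ ($P{\left(z \right)} = 3 \left(- \frac{1}{8}\right) 3 \left(-7\right) z = 3 \left(- \frac{3}{8}\right) \left(-7\right) z = 3 \frac{21 z}{8} = \frac{63 z}{8}$)
$P{\left(r{\left(k{\left(E{\left(-3 \right)} \right)} \right)} \right)} - 479229 = \frac{63 \sqrt{3 + 1}}{8} - 479229 = \frac{63 \sqrt{4}}{8} - 479229 = \frac{63}{8} \cdot 2 - 479229 = \frac{63}{4} - 479229 = - \frac{1916853}{4}$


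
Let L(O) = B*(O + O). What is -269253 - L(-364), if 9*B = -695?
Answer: -2929237/9 ≈ -3.2547e+5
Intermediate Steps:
B = -695/9 (B = (1/9)*(-695) = -695/9 ≈ -77.222)
L(O) = -1390*O/9 (L(O) = -695*(O + O)/9 = -1390*O/9)
-269253 - L(-364) = -269253 - (-1390)*(-364)/9 = -269253 - 1*505960/9 = -269253 - 505960/9 = -2929237/9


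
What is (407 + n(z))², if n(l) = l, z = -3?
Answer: 163216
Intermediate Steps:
(407 + n(z))² = (407 - 3)² = 404² = 163216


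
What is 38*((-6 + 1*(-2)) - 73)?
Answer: -3078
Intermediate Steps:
38*((-6 + 1*(-2)) - 73) = 38*((-6 - 2) - 73) = 38*(-8 - 73) = 38*(-81) = -3078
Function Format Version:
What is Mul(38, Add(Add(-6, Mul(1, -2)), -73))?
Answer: -3078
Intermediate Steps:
Mul(38, Add(Add(-6, Mul(1, -2)), -73)) = Mul(38, Add(Add(-6, -2), -73)) = Mul(38, Add(-8, -73)) = Mul(38, -81) = -3078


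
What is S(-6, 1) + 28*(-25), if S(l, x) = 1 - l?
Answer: -693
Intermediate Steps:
S(-6, 1) + 28*(-25) = (1 - 1*(-6)) + 28*(-25) = (1 + 6) - 700 = 7 - 700 = -693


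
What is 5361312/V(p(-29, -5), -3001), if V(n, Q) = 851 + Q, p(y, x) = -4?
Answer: -2680656/1075 ≈ -2493.6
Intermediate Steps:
5361312/V(p(-29, -5), -3001) = 5361312/(851 - 3001) = 5361312/(-2150) = 5361312*(-1/2150) = -2680656/1075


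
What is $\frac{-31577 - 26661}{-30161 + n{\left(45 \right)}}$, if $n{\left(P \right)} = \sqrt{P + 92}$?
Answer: $\frac{878258159}{454842892} + \frac{29119 \sqrt{137}}{454842892} \approx 1.9317$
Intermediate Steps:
$n{\left(P \right)} = \sqrt{92 + P}$
$\frac{-31577 - 26661}{-30161 + n{\left(45 \right)}} = \frac{-31577 - 26661}{-30161 + \sqrt{92 + 45}} = - \frac{58238}{-30161 + \sqrt{137}}$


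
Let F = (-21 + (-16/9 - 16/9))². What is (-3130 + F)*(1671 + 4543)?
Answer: -1271937446/81 ≈ -1.5703e+7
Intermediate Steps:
F = 48841/81 (F = (-21 + (-16*⅑ - 16*⅑))² = (-21 + (-16/9 - 16/9))² = (-21 - 32/9)² = (-221/9)² = 48841/81 ≈ 602.98)
(-3130 + F)*(1671 + 4543) = (-3130 + 48841/81)*(1671 + 4543) = -204689/81*6214 = -1271937446/81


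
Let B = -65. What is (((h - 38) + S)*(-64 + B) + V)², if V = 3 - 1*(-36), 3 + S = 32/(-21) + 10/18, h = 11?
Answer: 7176122944/441 ≈ 1.6272e+7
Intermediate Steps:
S = -250/63 (S = -3 + (32/(-21) + 10/18) = -3 + (32*(-1/21) + 10*(1/18)) = -3 + (-32/21 + 5/9) = -3 - 61/63 = -250/63 ≈ -3.9683)
V = 39 (V = 3 + 36 = 39)
(((h - 38) + S)*(-64 + B) + V)² = (((11 - 38) - 250/63)*(-64 - 65) + 39)² = ((-27 - 250/63)*(-129) + 39)² = (-1951/63*(-129) + 39)² = (83893/21 + 39)² = (84712/21)² = 7176122944/441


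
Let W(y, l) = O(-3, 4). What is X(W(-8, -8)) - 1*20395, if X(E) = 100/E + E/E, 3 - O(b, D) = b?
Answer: -61132/3 ≈ -20377.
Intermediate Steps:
O(b, D) = 3 - b
W(y, l) = 6 (W(y, l) = 3 - 1*(-3) = 3 + 3 = 6)
X(E) = 1 + 100/E (X(E) = 100/E + 1 = 1 + 100/E)
X(W(-8, -8)) - 1*20395 = (100 + 6)/6 - 1*20395 = (1/6)*106 - 20395 = 53/3 - 20395 = -61132/3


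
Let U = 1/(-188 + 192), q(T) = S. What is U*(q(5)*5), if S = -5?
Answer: -25/4 ≈ -6.2500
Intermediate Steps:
q(T) = -5
U = ¼ (U = 1/4 = ¼ ≈ 0.25000)
U*(q(5)*5) = (-5*5)/4 = (¼)*(-25) = -25/4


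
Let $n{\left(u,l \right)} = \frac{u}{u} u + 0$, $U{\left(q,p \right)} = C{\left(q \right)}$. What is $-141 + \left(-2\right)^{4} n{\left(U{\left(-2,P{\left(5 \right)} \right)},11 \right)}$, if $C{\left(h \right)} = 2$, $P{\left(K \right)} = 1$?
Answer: $-109$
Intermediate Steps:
$U{\left(q,p \right)} = 2$
$n{\left(u,l \right)} = u$ ($n{\left(u,l \right)} = 1 u + 0 = u + 0 = u$)
$-141 + \left(-2\right)^{4} n{\left(U{\left(-2,P{\left(5 \right)} \right)},11 \right)} = -141 + \left(-2\right)^{4} \cdot 2 = -141 + 16 \cdot 2 = -141 + 32 = -109$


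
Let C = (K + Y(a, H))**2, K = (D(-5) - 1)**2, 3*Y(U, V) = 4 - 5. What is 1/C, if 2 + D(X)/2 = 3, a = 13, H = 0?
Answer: 9/4 ≈ 2.2500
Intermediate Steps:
D(X) = 2 (D(X) = -4 + 2*3 = -4 + 6 = 2)
Y(U, V) = -1/3 (Y(U, V) = (4 - 5)/3 = (1/3)*(-1) = -1/3)
K = 1 (K = (2 - 1)**2 = 1**2 = 1)
C = 4/9 (C = (1 - 1/3)**2 = (2/3)**2 = 4/9 ≈ 0.44444)
1/C = 1/(4/9) = 9/4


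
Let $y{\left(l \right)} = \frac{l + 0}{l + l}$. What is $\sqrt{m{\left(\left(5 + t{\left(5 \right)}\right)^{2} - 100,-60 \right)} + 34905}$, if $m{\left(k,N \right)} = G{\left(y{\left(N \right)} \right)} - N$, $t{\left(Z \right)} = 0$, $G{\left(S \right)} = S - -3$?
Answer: $\frac{\sqrt{139874}}{2} \approx 187.0$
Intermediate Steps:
$y{\left(l \right)} = \frac{1}{2}$ ($y{\left(l \right)} = \frac{l}{2 l} = l \frac{1}{2 l} = \frac{1}{2}$)
$G{\left(S \right)} = 3 + S$ ($G{\left(S \right)} = S + 3 = 3 + S$)
$m{\left(k,N \right)} = \frac{7}{2} - N$ ($m{\left(k,N \right)} = \left(3 + \frac{1}{2}\right) - N = \frac{7}{2} - N$)
$\sqrt{m{\left(\left(5 + t{\left(5 \right)}\right)^{2} - 100,-60 \right)} + 34905} = \sqrt{\left(\frac{7}{2} - -60\right) + 34905} = \sqrt{\left(\frac{7}{2} + 60\right) + 34905} = \sqrt{\frac{127}{2} + 34905} = \sqrt{\frac{69937}{2}} = \frac{\sqrt{139874}}{2}$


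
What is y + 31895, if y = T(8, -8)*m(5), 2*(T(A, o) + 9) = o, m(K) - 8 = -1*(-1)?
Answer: 31778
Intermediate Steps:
m(K) = 9 (m(K) = 8 - 1*(-1) = 8 + 1 = 9)
T(A, o) = -9 + o/2
y = -117 (y = (-9 + (½)*(-8))*9 = (-9 - 4)*9 = -13*9 = -117)
y + 31895 = -117 + 31895 = 31778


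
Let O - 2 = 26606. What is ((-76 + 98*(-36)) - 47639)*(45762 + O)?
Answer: -3708455910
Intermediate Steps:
O = 26608 (O = 2 + 26606 = 26608)
((-76 + 98*(-36)) - 47639)*(45762 + O) = ((-76 + 98*(-36)) - 47639)*(45762 + 26608) = ((-76 - 3528) - 47639)*72370 = (-3604 - 47639)*72370 = -51243*72370 = -3708455910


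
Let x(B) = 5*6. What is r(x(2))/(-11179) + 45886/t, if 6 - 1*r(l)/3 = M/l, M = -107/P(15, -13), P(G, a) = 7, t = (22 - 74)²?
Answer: 8975868803/528990280 ≈ 16.968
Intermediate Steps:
t = 2704 (t = (-52)² = 2704)
x(B) = 30
M = -107/7 ≈ -15.286
r(l) = 18 + 321/(7*l) (r(l) = 18 - (-321)/(7*l) = 18 + 321/(7*l))
r(x(2))/(-11179) + 45886/t = (18 + (321/7)/30)/(-11179) + 45886/2704 = (18 + (321/7)*(1/30))*(-1/11179) + 45886*(1/2704) = (18 + 107/70)*(-1/11179) + 22943/1352 = (1367/70)*(-1/11179) + 22943/1352 = -1367/782530 + 22943/1352 = 8975868803/528990280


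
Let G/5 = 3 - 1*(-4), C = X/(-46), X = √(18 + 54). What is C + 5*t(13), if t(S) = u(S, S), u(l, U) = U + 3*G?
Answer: 590 - 3*√2/23 ≈ 589.82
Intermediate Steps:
X = 6*√2 (X = √72 = 6*√2 ≈ 8.4853)
C = -3*√2/23 (C = (6*√2)/(-46) = (6*√2)*(-1/46) = -3*√2/23 ≈ -0.18446)
G = 35 (G = 5*(3 - 1*(-4)) = 5*(3 + 4) = 5*7 = 35)
u(l, U) = 105 + U (u(l, U) = U + 3*35 = U + 105 = 105 + U)
t(S) = 105 + S
C + 5*t(13) = -3*√2/23 + 5*(105 + 13) = -3*√2/23 + 5*118 = -3*√2/23 + 590 = 590 - 3*√2/23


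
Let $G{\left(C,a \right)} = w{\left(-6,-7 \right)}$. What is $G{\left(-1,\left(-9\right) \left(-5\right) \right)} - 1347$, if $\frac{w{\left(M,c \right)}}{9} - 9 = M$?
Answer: $-1320$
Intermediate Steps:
$w{\left(M,c \right)} = 81 + 9 M$
$G{\left(C,a \right)} = 27$ ($G{\left(C,a \right)} = 81 + 9 \left(-6\right) = 81 - 54 = 27$)
$G{\left(-1,\left(-9\right) \left(-5\right) \right)} - 1347 = 27 - 1347 = -1320$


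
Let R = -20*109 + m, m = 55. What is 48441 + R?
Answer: 46316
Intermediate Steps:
R = -2125 (R = -20*109 + 55 = -2180 + 55 = -2125)
48441 + R = 48441 - 2125 = 46316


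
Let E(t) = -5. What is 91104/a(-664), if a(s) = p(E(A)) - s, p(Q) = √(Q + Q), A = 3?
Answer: 30246528/220453 - 45552*I*√10/220453 ≈ 137.2 - 0.65342*I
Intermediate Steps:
p(Q) = √2*√Q (p(Q) = √(2*Q) = √2*√Q)
a(s) = -s + I*√10 (a(s) = √2*√(-5) - s = √2*(I*√5) - s = I*√10 - s = -s + I*√10)
91104/a(-664) = 91104/(-1*(-664) + I*√10) = 91104/(664 + I*√10)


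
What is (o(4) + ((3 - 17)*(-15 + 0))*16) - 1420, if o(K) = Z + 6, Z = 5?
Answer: 1951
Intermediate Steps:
o(K) = 11 (o(K) = 5 + 6 = 11)
(o(4) + ((3 - 17)*(-15 + 0))*16) - 1420 = (11 + ((3 - 17)*(-15 + 0))*16) - 1420 = (11 - 14*(-15)*16) - 1420 = (11 + 210*16) - 1420 = (11 + 3360) - 1420 = 3371 - 1420 = 1951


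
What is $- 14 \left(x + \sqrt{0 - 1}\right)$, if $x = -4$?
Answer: $56 - 14 i \approx 56.0 - 14.0 i$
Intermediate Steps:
$- 14 \left(x + \sqrt{0 - 1}\right) = - 14 \left(-4 + \sqrt{0 - 1}\right) = - 14 \left(-4 + \sqrt{-1}\right) = - 14 \left(-4 + i\right) = 56 - 14 i$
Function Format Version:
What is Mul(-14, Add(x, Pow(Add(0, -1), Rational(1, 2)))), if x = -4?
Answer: Add(56, Mul(-14, I)) ≈ Add(56.000, Mul(-14.000, I))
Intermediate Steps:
Mul(-14, Add(x, Pow(Add(0, -1), Rational(1, 2)))) = Mul(-14, Add(-4, Pow(Add(0, -1), Rational(1, 2)))) = Mul(-14, Add(-4, Pow(-1, Rational(1, 2)))) = Mul(-14, Add(-4, I)) = Add(56, Mul(-14, I))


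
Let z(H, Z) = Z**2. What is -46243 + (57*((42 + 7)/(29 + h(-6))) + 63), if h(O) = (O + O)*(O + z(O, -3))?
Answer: -46579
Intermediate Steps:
h(O) = 2*O*(9 + O) (h(O) = (O + O)*(O + (-3)**2) = (2*O)*(O + 9) = (2*O)*(9 + O) = 2*O*(9 + O))
-46243 + (57*((42 + 7)/(29 + h(-6))) + 63) = -46243 + (57*((42 + 7)/(29 + 2*(-6)*(9 - 6))) + 63) = -46243 + (57*(49/(29 + 2*(-6)*3)) + 63) = -46243 + (57*(49/(29 - 36)) + 63) = -46243 + (57*(49/(-7)) + 63) = -46243 + (57*(49*(-1/7)) + 63) = -46243 + (57*(-7) + 63) = -46243 + (-399 + 63) = -46243 - 336 = -46579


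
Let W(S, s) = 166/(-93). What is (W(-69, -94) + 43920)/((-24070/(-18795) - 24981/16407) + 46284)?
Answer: 9329650378286/9832168282149 ≈ 0.94889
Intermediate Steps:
W(S, s) = -166/93 (W(S, s) = 166*(-1/93) = -166/93)
(W(-69, -94) + 43920)/((-24070/(-18795) - 24981/16407) + 46284) = (-166/93 + 43920)/((-24070/(-18795) - 24981/16407) + 46284) = 4084394/(93*((-24070*(-1/18795) - 24981*1/16407) + 46284)) = 4084394/(93*((4814/3759 - 8327/5469) + 46284)) = 4084394/(93*(-552603/2284219 + 46284)) = 4084394/(93*(105722239593/2284219)) = (4084394/93)*(2284219/105722239593) = 9329650378286/9832168282149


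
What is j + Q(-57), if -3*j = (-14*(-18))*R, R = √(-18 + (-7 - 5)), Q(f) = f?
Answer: -57 - 84*I*√30 ≈ -57.0 - 460.09*I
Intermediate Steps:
R = I*√30 (R = √(-18 - 12) = √(-30) = I*√30 ≈ 5.4772*I)
j = -84*I*√30 (j = -(-14*(-18))*I*√30/3 = -84*I*√30 ≈ -460.09*I)
j + Q(-57) = -84*I*√30 - 57 = -57 - 84*I*√30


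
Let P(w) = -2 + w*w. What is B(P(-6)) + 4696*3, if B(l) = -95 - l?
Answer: 13959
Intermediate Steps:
P(w) = -2 + w**2
B(P(-6)) + 4696*3 = (-95 - (-2 + (-6)**2)) + 4696*3 = (-95 - (-2 + 36)) + 14088 = (-95 - 1*34) + 14088 = (-95 - 34) + 14088 = -129 + 14088 = 13959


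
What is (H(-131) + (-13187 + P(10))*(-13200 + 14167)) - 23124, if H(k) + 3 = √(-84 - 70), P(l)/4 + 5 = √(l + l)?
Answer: -12794296 + 7736*√5 + I*√154 ≈ -1.2777e+7 + 12.41*I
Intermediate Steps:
P(l) = -20 + 4*√2*√l (P(l) = -20 + 4*√(l + l) = -20 + 4*√(2*l) = -20 + 4*(√2*√l) = -20 + 4*√2*√l)
H(k) = -3 + I*√154 (H(k) = -3 + √(-84 - 70) = -3 + √(-154) = -3 + I*√154)
(H(-131) + (-13187 + P(10))*(-13200 + 14167)) - 23124 = ((-3 + I*√154) + (-13187 + (-20 + 4*√2*√10))*(-13200 + 14167)) - 23124 = ((-3 + I*√154) + (-13187 + (-20 + 8*√5))*967) - 23124 = ((-3 + I*√154) + (-13207 + 8*√5)*967) - 23124 = ((-3 + I*√154) + (-12771169 + 7736*√5)) - 23124 = (-12771172 + 7736*√5 + I*√154) - 23124 = -12794296 + 7736*√5 + I*√154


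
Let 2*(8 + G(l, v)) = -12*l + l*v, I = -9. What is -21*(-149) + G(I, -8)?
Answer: 3211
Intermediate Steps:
G(l, v) = -8 - 6*l + l*v/2 (G(l, v) = -8 + (-12*l + l*v)/2 = -8 + (-6*l + l*v/2) = -8 - 6*l + l*v/2)
-21*(-149) + G(I, -8) = -21*(-149) + (-8 - 6*(-9) + (1/2)*(-9)*(-8)) = 3129 + (-8 + 54 + 36) = 3129 + 82 = 3211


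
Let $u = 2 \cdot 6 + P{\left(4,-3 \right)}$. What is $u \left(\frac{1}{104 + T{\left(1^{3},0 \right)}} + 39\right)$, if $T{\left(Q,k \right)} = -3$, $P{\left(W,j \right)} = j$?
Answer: $\frac{35460}{101} \approx 351.09$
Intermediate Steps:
$u = 9$ ($u = 2 \cdot 6 - 3 = 12 - 3 = 9$)
$u \left(\frac{1}{104 + T{\left(1^{3},0 \right)}} + 39\right) = 9 \left(\frac{1}{104 - 3} + 39\right) = 9 \left(\frac{1}{101} + 39\right) = 9 \cdot \frac{3940}{101} = \frac{35460}{101}$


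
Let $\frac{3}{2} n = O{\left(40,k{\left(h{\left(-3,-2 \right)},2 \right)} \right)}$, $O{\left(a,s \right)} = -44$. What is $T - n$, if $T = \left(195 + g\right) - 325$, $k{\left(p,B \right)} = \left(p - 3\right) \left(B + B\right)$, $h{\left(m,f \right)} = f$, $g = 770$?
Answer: $\frac{2008}{3} \approx 669.33$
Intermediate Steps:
$k{\left(p,B \right)} = 2 B \left(-3 + p\right)$ ($k{\left(p,B \right)} = \left(-3 + p\right) 2 B = 2 B \left(-3 + p\right)$)
$n = - \frac{88}{3}$ ($n = \frac{2}{3} \left(-44\right) = - \frac{88}{3} \approx -29.333$)
$T = 640$ ($T = \left(195 + 770\right) - 325 = 965 - 325 = 640$)
$T - n = 640 - - \frac{88}{3} = 640 + \frac{88}{3} = \frac{2008}{3}$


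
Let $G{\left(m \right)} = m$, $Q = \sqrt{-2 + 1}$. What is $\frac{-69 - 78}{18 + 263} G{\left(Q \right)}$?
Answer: $- \frac{147 i}{281} \approx - 0.52313 i$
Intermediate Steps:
$Q = i$ ($Q = \sqrt{-1} = i \approx 1.0 i$)
$\frac{-69 - 78}{18 + 263} G{\left(Q \right)} = \frac{-69 - 78}{18 + 263} i = - \frac{147}{281} i = \left(-147\right) \frac{1}{281} i = - \frac{147 i}{281}$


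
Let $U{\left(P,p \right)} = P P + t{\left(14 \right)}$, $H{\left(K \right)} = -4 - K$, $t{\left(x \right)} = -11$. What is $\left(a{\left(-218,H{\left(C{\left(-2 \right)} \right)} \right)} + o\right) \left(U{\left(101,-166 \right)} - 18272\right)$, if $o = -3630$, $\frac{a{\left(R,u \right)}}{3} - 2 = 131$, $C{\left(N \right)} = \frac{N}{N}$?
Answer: $26112942$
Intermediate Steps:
$C{\left(N \right)} = 1$
$a{\left(R,u \right)} = 399$ ($a{\left(R,u \right)} = 6 + 3 \cdot 131 = 6 + 393 = 399$)
$U{\left(P,p \right)} = -11 + P^{2}$ ($U{\left(P,p \right)} = P P - 11 = P^{2} - 11 = -11 + P^{2}$)
$\left(a{\left(-218,H{\left(C{\left(-2 \right)} \right)} \right)} + o\right) \left(U{\left(101,-166 \right)} - 18272\right) = \left(399 - 3630\right) \left(\left(-11 + 101^{2}\right) - 18272\right) = - 3231 \left(\left(-11 + 10201\right) - 18272\right) = - 3231 \left(10190 - 18272\right) = \left(-3231\right) \left(-8082\right) = 26112942$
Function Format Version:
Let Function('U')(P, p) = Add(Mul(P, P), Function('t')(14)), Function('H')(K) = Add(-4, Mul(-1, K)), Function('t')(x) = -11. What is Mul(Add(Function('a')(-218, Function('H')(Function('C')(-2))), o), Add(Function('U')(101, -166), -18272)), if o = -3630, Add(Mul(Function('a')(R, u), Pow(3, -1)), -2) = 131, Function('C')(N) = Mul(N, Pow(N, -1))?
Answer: 26112942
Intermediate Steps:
Function('C')(N) = 1
Function('a')(R, u) = 399 (Function('a')(R, u) = Add(6, Mul(3, 131)) = Add(6, 393) = 399)
Function('U')(P, p) = Add(-11, Pow(P, 2)) (Function('U')(P, p) = Add(Mul(P, P), -11) = Add(Pow(P, 2), -11) = Add(-11, Pow(P, 2)))
Mul(Add(Function('a')(-218, Function('H')(Function('C')(-2))), o), Add(Function('U')(101, -166), -18272)) = Mul(Add(399, -3630), Add(Add(-11, Pow(101, 2)), -18272)) = Mul(-3231, Add(Add(-11, 10201), -18272)) = Mul(-3231, Add(10190, -18272)) = Mul(-3231, -8082) = 26112942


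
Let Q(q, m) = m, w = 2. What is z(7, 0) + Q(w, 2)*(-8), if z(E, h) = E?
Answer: -9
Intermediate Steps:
z(7, 0) + Q(w, 2)*(-8) = 7 + 2*(-8) = 7 - 16 = -9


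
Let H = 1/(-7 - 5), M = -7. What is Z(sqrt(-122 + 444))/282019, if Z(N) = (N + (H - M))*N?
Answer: 322/282019 + 83*sqrt(322)/3384228 ≈ 0.0015819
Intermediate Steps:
H = -1/12 (H = 1/(-12) = -1/12 ≈ -0.083333)
Z(N) = N*(83/12 + N) (Z(N) = (N + (-1/12 - 1*(-7)))*N = (N + (-1/12 + 7))*N = (N + 83/12)*N = (83/12 + N)*N = N*(83/12 + N))
Z(sqrt(-122 + 444))/282019 = (sqrt(-122 + 444)*(83 + 12*sqrt(-122 + 444))/12)/282019 = (sqrt(322)*(83 + 12*sqrt(322))/12)*(1/282019) = sqrt(322)*(83 + 12*sqrt(322))/3384228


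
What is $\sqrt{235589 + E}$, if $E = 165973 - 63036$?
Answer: $3 \sqrt{37614} \approx 581.83$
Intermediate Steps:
$E = 102937$ ($E = 165973 - 63036 = 102937$)
$\sqrt{235589 + E} = \sqrt{235589 + 102937} = \sqrt{338526} = 3 \sqrt{37614}$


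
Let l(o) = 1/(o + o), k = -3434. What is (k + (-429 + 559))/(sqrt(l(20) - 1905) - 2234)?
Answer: 295245440/199706439 + 6608*I*sqrt(761990)/199706439 ≈ 1.4784 + 0.028884*I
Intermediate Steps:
l(o) = 1/(2*o)
(k + (-429 + 559))/(sqrt(l(20) - 1905) - 2234) = (-3434 + (-429 + 559))/(sqrt((1/2)/20 - 1905) - 2234) = (-3434 + 130)/(sqrt((1/2)*(1/20) - 1905) - 2234) = -3304/(sqrt(1/40 - 1905) - 2234) = -3304/(sqrt(-76199/40) - 2234) = -3304/(I*sqrt(761990)/20 - 2234) = -3304/(-2234 + I*sqrt(761990)/20)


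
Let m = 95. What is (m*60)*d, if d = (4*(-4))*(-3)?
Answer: 273600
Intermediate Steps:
d = 48 (d = -16*(-3) = 48)
(m*60)*d = (95*60)*48 = 5700*48 = 273600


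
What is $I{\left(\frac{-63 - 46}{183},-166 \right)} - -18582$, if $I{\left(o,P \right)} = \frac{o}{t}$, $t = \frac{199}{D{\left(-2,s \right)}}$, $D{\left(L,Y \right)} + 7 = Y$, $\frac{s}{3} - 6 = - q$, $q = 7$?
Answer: $\frac{676701784}{36417} \approx 18582.0$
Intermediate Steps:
$s = -3$ ($s = 18 + 3 \left(\left(-1\right) 7\right) = 18 + 3 \left(-7\right) = 18 - 21 = -3$)
$D{\left(L,Y \right)} = -7 + Y$
$t = - \frac{199}{10}$ ($t = \frac{199}{-7 - 3} = \frac{199}{-10} = 199 \left(- \frac{1}{10}\right) = - \frac{199}{10} \approx -19.9$)
$I{\left(o,P \right)} = - \frac{10 o}{199}$ ($I{\left(o,P \right)} = \frac{o}{- \frac{199}{10}} = o \left(- \frac{10}{199}\right) = - \frac{10 o}{199}$)
$I{\left(\frac{-63 - 46}{183},-166 \right)} - -18582 = - \frac{10 \frac{-63 - 46}{183}}{199} - -18582 = - \frac{10 \left(\left(-109\right) \frac{1}{183}\right)}{199} + 18582 = \left(- \frac{10}{199}\right) \left(- \frac{109}{183}\right) + 18582 = \frac{1090}{36417} + 18582 = \frac{676701784}{36417}$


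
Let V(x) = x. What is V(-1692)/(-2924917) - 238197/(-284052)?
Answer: 232395690211/276942841228 ≈ 0.83915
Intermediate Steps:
V(-1692)/(-2924917) - 238197/(-284052) = -1692/(-2924917) - 238197/(-284052) = -1692*(-1/2924917) - 238197*(-1/284052) = 1692/2924917 + 79399/94684 = 232395690211/276942841228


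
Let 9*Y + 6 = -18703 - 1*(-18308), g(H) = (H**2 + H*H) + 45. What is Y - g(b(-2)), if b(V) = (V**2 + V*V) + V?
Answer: -1454/9 ≈ -161.56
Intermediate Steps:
b(V) = V + 2*V**2 (b(V) = (V**2 + V**2) + V = 2*V**2 + V = V + 2*V**2)
g(H) = 45 + 2*H**2 (g(H) = (H**2 + H**2) + 45 = 2*H**2 + 45 = 45 + 2*H**2)
Y = -401/9 (Y = -2/3 + (-18703 - 1*(-18308))/9 = -2/3 + (-18703 + 18308)/9 = -2/3 + (1/9)*(-395) = -2/3 - 395/9 = -401/9 ≈ -44.556)
Y - g(b(-2)) = -401/9 - (45 + 2*(-2*(1 + 2*(-2)))**2) = -401/9 - (45 + 2*(-2*(1 - 4))**2) = -401/9 - (45 + 2*(-2*(-3))**2) = -401/9 - (45 + 2*6**2) = -401/9 - (45 + 2*36) = -401/9 - (45 + 72) = -401/9 - 1*117 = -401/9 - 117 = -1454/9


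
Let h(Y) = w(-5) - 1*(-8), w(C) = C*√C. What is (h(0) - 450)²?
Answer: 195239 + 4420*I*√5 ≈ 1.9524e+5 + 9883.4*I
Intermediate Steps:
w(C) = C^(3/2)
h(Y) = 8 - 5*I*√5 (h(Y) = (-5)^(3/2) - 1*(-8) = -5*I*√5 + 8 = 8 - 5*I*√5)
(h(0) - 450)² = ((8 - 5*I*√5) - 450)² = (-442 - 5*I*√5)²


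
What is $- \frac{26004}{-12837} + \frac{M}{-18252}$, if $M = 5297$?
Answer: $\frac{12322043}{7100028} \approx 1.7355$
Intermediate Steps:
$- \frac{26004}{-12837} + \frac{M}{-18252} = - \frac{26004}{-12837} + \frac{5297}{-18252} = \left(-26004\right) \left(- \frac{1}{12837}\right) + 5297 \left(- \frac{1}{18252}\right) = \frac{788}{389} - \frac{5297}{18252} = \frac{12322043}{7100028}$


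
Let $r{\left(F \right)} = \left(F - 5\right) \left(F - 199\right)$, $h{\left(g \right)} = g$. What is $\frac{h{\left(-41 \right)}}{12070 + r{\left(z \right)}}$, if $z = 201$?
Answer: $- \frac{41}{12462} \approx -0.00329$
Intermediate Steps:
$r{\left(F \right)} = \left(-199 + F\right) \left(-5 + F\right)$ ($r{\left(F \right)} = \left(-5 + F\right) \left(-199 + F\right) = \left(-199 + F\right) \left(-5 + F\right)$)
$\frac{h{\left(-41 \right)}}{12070 + r{\left(z \right)}} = - \frac{41}{12070 + \left(995 + 201^{2} - 41004\right)} = - \frac{41}{12070 + \left(995 + 40401 - 41004\right)} = - \frac{41}{12070 + 392} = - \frac{41}{12462}$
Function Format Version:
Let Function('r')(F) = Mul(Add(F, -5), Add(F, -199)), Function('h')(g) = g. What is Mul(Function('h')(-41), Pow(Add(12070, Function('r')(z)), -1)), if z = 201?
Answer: Rational(-41, 12462) ≈ -0.0032900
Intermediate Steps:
Function('r')(F) = Mul(Add(-199, F), Add(-5, F)) (Function('r')(F) = Mul(Add(-5, F), Add(-199, F)) = Mul(Add(-199, F), Add(-5, F)))
Mul(Function('h')(-41), Pow(Add(12070, Function('r')(z)), -1)) = Mul(-41, Pow(Add(12070, Add(995, Pow(201, 2), Mul(-204, 201))), -1)) = Mul(-41, Pow(Add(12070, Add(995, 40401, -41004)), -1)) = Mul(-41, Pow(Add(12070, 392), -1)) = Mul(-41, Pow(12462, -1)) = Mul(-41, Rational(1, 12462)) = Rational(-41, 12462)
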